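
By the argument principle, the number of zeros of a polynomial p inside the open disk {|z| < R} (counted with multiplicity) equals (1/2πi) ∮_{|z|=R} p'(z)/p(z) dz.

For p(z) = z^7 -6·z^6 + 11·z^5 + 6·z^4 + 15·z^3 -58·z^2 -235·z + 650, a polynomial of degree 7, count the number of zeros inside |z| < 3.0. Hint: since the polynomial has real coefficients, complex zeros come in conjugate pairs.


The zeros of p are: (3 + 2i), (3 - 2i), -2, (2 + 1i), (2 - 1i), (-1 + 2i), (-1 - 2i).
Their magnitudes are: 3.606, 3.606, 2, 2.236, 2.236, 2.236, 2.236.
Zeros with |z| < R = 3.0: -2, (2 + 1i), (2 - 1i), (-1 + 2i), (-1 - 2i).
Count = 5.
By the argument principle, (1/2πi) ∮_{|z|=R} p'(z)/p(z) dz equals exactly this count.

Number of zeros inside |z| < 3.0: 5.


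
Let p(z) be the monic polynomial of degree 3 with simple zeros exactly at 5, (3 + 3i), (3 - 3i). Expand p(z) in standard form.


The polynomial is p(z) = ∏_{α ∈ S} (z − α), where S = {5, (3 + 3i), (3 - 3i)}.
Expanding the product yields: p(z) = z^3 -11·z^2 + 48·z -90.
Note conjugate pairs combine to real quadratics: (z − (3+3i))(z − (3−3i)) = z² − 6z + 18.
The resulting polynomial has degree 3 and real coefficients as required.

p(z) = z^3 -11·z^2 + 48·z -90.


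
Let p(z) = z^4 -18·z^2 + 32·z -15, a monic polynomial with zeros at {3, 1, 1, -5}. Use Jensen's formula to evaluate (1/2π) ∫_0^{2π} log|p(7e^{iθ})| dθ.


Zeros: -5, 1, 1, 3; r = 7.
Inside |z| < r: -5, 1, 1, 3. Outside (|z| ≥ r): ∅.
p(0) = -15, so log|p(0)| = log(15) = 2.7081.
Apply Jensen: I(r) = log|p(0)| + Σ_k log(r/|z_k|), summed over zeros inside |z| < r.
  log(r/|z_k|) for z_k = 3: log(7/3) = 0.8473
  log(r/|z_k|) for z_k = 1: log(7/1) = 1.9459
  log(r/|z_k|) for z_k = 1: log(7/1) = 1.9459
  log(r/|z_k|) for z_k = -5: log(7/5) = 0.3365
Sum over inside zeros: 5.0756.
I(r) = log|p(0)| + (inside sum) = 2.7081 + 5.0756 = 7.7836.
Closed form (all zeros inside, monic): I(r) = n·log(r) = 4·log(7) = 7.7836. ✓

I(r) ≈ 7.7836.


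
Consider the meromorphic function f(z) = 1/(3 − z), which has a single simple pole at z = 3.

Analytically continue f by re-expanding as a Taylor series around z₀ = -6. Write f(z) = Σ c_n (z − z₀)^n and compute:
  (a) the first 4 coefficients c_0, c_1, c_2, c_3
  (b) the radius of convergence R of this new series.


Let w = z − z₀, so z = z₀ + w.
Then 3 − z = 3 − (z₀ + w) = (3 − z₀) − w = 9 − w.
f(z) = 1/(9 − w) = (1/(9)) · 1/(1 − w/(9)) = Σ_{n≥0} w^n / (9)^(n+1).
So c_n = 1/(9)^(n+1):
  c_0 = 1/(9)^1 = 1/9.
  c_1 = 1/(9)^2 = 1/81.
  c_2 = 1/(9)^3 = 1/729.
  c_3 = 1/(9)^4 = 1/6561.
The series is valid for |w/d| < 1, i.e. |z − z₀| < |d|.
Radius of convergence: R = |3 − z₀| = |9| = 9 (distance from z₀ to the singularity z = 3).

c_0 = 1/9, c_1 = 1/81, c_2 = 1/729, c_3 = 1/6561; R = 9.


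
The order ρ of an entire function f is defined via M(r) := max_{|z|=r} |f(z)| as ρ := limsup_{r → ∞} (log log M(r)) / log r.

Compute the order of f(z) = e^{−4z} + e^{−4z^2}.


Each summand is entire of order 1 and 2 respectively (as in the single-exponential case). The order of a sum is at most the max of the orders, so ρ ≤ 2. For the lower bound: on |z|=r choose arg z so that -4z^2 is real positive; then |e^{-4z^2}| = e^{4r^2} while |e^{-4z}| ≤ e^{4r^1} = o(e^{4r^2}). So |f| ≥ e^{4r^2}(1 − o(1)) and ρ ≥ 2. Hence ρ = max(1, 2) = 2.
Therefore ρ = 2.

Order ρ = 2.


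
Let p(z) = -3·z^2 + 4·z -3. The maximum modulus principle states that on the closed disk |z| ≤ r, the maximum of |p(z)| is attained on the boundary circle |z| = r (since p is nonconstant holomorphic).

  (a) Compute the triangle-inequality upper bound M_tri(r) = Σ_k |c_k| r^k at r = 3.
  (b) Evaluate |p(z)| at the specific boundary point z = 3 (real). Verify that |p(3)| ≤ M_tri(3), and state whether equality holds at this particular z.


Coefficients: c_0 = -3, c_1 = 4, c_2 = -3. Radius r = 3.
Part (a). Triangle bound: M_tri(r) = Σ_k |c_k| r^k
  = |-3|·3^0 + |4|·3^1 + |-3|·3^2
  = 3 + 12 + 27 = 42.
This bounds M(r) := max_{|z|=r} |p(z)| from above; equality holds iff all terms c_k z^k can be made to align in phase at a single z on |z|=r.
Part (b). At z = 3 (real, on the circle |z| = r):
  p(3) = (-3)·3^0 + (4)·3^1 + (-3)·3^2 = -18.
  |p(3)| = 18.
Check: |p(3)| = 18 ≤ 42 = M_tri(3). ✓ Equality does not hold at z = 3 (the coefficients have mixed signs, so the terms do not all align in phase there).

M_tri(3) = 42; |p(3)| = 18; equality at z=3: no.


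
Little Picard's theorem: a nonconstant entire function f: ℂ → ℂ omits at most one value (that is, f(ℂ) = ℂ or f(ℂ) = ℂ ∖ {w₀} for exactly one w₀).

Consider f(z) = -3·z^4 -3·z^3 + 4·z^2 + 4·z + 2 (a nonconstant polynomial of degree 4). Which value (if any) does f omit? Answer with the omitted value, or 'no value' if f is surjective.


Little Picard bounds the complement of f(ℂ) to at most one point.
For every w ∈ ℂ, the equation p(z) − w = 0 is a nonconstant polynomial in z and hence has at least one root by the fundamental theorem of algebra. So p is surjective onto ℂ, omitting no value.

Omitted value: no value.


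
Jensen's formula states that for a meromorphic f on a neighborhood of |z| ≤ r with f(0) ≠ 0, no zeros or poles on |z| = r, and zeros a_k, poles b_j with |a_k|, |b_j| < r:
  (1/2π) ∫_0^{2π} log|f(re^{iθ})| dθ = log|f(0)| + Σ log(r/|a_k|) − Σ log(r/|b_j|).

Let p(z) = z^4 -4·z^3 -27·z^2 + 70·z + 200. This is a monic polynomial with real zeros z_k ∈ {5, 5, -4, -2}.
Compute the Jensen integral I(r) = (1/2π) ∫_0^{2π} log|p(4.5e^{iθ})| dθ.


Zeros: -4, -2, 5, 5; r = 4.5.
Inside |z| < r: -4, -2. Outside (|z| ≥ r): 5, 5.
p(0) = 200, so log|p(0)| = log(200) = 5.2983.
Apply Jensen: I(r) = log|p(0)| + Σ_k log(r/|z_k|), summed over zeros inside |z| < r.
  log(r/|z_k|) for z_k = -4: log(4.5/4) = 0.1178
  log(r/|z_k|) for z_k = -2: log(4.5/2) = 0.8109
  Outside zeros (5, 5) contribute nothing to the Jensen sum.
Sum over inside zeros: 0.9287.
I(r) = log|p(0)| + (inside sum) = 5.2983 + 0.9287 = 6.2270.
Note: since some zeros are outside |z| ≤ r, the simplified n·log(r) form does NOT apply — only the inside zeros contribute.

I(r) ≈ 6.2270.


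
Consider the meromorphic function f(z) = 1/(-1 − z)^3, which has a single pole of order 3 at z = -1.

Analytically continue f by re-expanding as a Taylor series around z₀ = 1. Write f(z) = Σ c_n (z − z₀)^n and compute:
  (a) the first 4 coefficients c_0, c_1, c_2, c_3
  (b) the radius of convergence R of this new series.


Let w = z − z₀, so z = z₀ + w.
Then -1 − z = -1 − (z₀ + w) = (-1 − z₀) − w = -2 − w.
f(z) = 1/(-2 − w)^3 = (1/(-2)^3) · (1 − w/(-2))^{−3}.
By the binomial series (1−u)^{−3} = Σ_{n≥0} C(n+2, 2) u^n for |u|<1, with u = w/(-2):
  c_n = C(n+2, 2) / (-2)^(n+3).
  c_0 = 1/(-2)^3 = -1/8.
  c_1 = 3/(-2)^4 = 3/16.
  c_2 = 6/(-2)^5 = -3/16.
  c_3 = 10/(-2)^6 = 5/32.
The series is valid for |w/d| < 1, i.e. |z − z₀| < |d|.
Radius of convergence: R = |-1 − z₀| = |-2| = 2 (distance from z₀ to the singularity z = -1).

c_0 = -1/8, c_1 = 3/16, c_2 = -3/16, c_3 = 5/32; R = 2.


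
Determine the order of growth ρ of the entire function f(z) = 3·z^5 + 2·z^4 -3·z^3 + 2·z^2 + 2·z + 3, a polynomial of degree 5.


|f(z)| ≤ Σ|c_k|·r^k = O(r^5) as r → ∞. Polynomial growth is O(e^{r^ε}) for every ε > 0 (since r^5/e^{r^ε} → 0), so ρ ≤ ε for all ε > 0, i.e. ρ = 0. Every nonconstant polynomial has order 0.
Therefore ρ = 0.

Order ρ = 0.


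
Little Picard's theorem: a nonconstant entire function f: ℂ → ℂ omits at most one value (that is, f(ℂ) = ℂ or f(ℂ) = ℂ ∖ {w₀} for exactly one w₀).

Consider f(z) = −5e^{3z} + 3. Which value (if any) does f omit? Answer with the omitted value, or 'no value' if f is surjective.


Little Picard bounds the complement of f(ℂ) to at most one point.
e^{3z} is never zero on ℂ, so -5·e^{3z} takes every value in ℂ ∖ {0}. Adding 3 shifts the range to ℂ ∖ {3}. Thus f omits exactly the value 3.

Omitted value: 3.


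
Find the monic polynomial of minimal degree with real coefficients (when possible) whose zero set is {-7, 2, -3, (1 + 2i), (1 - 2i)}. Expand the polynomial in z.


The polynomial is p(z) = ∏_{α ∈ S} (z − α), where S = {-7, 2, -3, (1 + 2i), (1 - 2i)}.
Expanding the product yields: p(z) = z^5 + 6·z^4 -10·z^3 -4·z^2 + 89·z -210.
Note conjugate pairs combine to real quadratics: (z − (1+2i))(z − (1−2i)) = z² − 2z + 5.
The resulting polynomial has degree 5 and real coefficients as required.

p(z) = z^5 + 6·z^4 -10·z^3 -4·z^2 + 89·z -210.


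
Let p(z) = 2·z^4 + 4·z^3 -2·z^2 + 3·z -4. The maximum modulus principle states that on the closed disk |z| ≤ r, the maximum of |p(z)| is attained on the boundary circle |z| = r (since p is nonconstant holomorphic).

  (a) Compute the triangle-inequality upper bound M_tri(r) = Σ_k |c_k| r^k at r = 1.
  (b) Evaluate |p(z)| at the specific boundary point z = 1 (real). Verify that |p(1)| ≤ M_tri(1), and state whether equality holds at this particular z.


Coefficients: c_0 = -4, c_1 = 3, c_2 = -2, c_3 = 4, c_4 = 2. Radius r = 1.
Part (a). Triangle bound: M_tri(r) = Σ_k |c_k| r^k
  = |-4|·1^0 + |3|·1^1 + |-2|·1^2 + |4|·1^3 + |2|·1^4
  = 4 + 3 + 2 + 4 + 2 = 15.
This bounds M(r) := max_{|z|=r} |p(z)| from above; equality holds iff all terms c_k z^k can be made to align in phase at a single z on |z|=r.
Part (b). At z = 1 (real, on the circle |z| = r):
  p(1) = (-4)·1^0 + (3)·1^1 + (-2)·1^2 + (4)·1^3 + (2)·1^4 = 3.
  |p(1)| = 3.
Check: |p(1)| = 3 ≤ 15 = M_tri(1). ✓ Equality does not hold at z = 1 (the coefficients have mixed signs, so the terms do not all align in phase there).

M_tri(1) = 15; |p(1)| = 3; equality at z=1: no.


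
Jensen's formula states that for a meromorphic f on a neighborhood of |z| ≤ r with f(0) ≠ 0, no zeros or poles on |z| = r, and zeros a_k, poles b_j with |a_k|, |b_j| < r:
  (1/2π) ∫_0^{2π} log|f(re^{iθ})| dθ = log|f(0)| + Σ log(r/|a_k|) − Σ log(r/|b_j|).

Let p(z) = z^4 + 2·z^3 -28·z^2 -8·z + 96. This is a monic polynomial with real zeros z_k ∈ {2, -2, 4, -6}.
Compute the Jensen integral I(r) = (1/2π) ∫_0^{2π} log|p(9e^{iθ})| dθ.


Zeros: -6, -2, 2, 4; r = 9.
Inside |z| < r: -6, -2, 2, 4. Outside (|z| ≥ r): ∅.
p(0) = 96, so log|p(0)| = log(96) = 4.5643.
Apply Jensen: I(r) = log|p(0)| + Σ_k log(r/|z_k|), summed over zeros inside |z| < r.
  log(r/|z_k|) for z_k = 2: log(9/2) = 1.5041
  log(r/|z_k|) for z_k = -2: log(9/2) = 1.5041
  log(r/|z_k|) for z_k = 4: log(9/4) = 0.8109
  log(r/|z_k|) for z_k = -6: log(9/6) = 0.4055
Sum over inside zeros: 4.2246.
I(r) = log|p(0)| + (inside sum) = 4.5643 + 4.2246 = 8.7889.
Closed form (all zeros inside, monic): I(r) = n·log(r) = 4·log(9) = 8.7889. ✓

I(r) ≈ 8.7889.


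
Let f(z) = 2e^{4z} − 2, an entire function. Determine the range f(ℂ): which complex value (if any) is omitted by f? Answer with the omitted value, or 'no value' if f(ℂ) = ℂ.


Little Picard bounds the complement of f(ℂ) to at most one point.
e^{4z} is never zero on ℂ, so 2·e^{4z} takes every value in ℂ ∖ {0}. Adding -2 shifts the range to ℂ ∖ {-2}. Thus f omits exactly the value -2.

Omitted value: -2.


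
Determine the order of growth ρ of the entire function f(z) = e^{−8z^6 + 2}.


|e^{−8z^6 + 2}| = e^{Re(-8·z^6) + 2} ≤ e^{8|z|^6 + 2} = e^{8r^6 + 2} on |z| = r, so ρ ≤ 6. Choosing z on |z|=r so that -8·z^6 is real positive (always possible by picking arg z appropriately) gives |f(z)| = e^{8r^6 + 2}, matching the bound. The additive constant 2 does not affect log log M(r) ~ 6·log r. Hence ρ = 6.
Therefore ρ = 6.

Order ρ = 6.


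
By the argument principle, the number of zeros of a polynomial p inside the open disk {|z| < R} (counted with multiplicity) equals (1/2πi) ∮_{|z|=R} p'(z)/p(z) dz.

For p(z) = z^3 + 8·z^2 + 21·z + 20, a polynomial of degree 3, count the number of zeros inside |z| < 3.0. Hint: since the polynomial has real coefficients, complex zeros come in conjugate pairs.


The zeros of p are: (-2 + 1i), (-2 - 1i), -4.
Their magnitudes are: 2.236, 2.236, 4.
Zeros with |z| < R = 3.0: (-2 + 1i), (-2 - 1i).
Count = 2.
By the argument principle, (1/2πi) ∮_{|z|=R} p'(z)/p(z) dz equals exactly this count.

Number of zeros inside |z| < 3.0: 2.


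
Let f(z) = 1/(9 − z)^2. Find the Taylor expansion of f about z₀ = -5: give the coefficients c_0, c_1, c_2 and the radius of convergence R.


Let w = z − z₀, so z = z₀ + w.
Then 9 − z = 9 − (z₀ + w) = (9 − z₀) − w = 14 − w.
f(z) = 1/(14 − w)^2 = (1/(14)^2) · (1 − w/(14))^{−2}.
By the binomial series (1−u)^{−2} = Σ_{n≥0} C(n+1, 1) u^n for |u|<1, with u = w/(14):
  c_n = C(n+1, 1) / (14)^(n+2).
  c_0 = 1/(14)^2 = 1/196.
  c_1 = 2/(14)^3 = 1/1372.
  c_2 = 3/(14)^4 = 3/38416.
The series is valid for |w/d| < 1, i.e. |z − z₀| < |d|.
Radius of convergence: R = |9 − z₀| = |14| = 14 (distance from z₀ to the singularity z = 9).

c_0 = 1/196, c_1 = 1/1372, c_2 = 3/38416; R = 14.


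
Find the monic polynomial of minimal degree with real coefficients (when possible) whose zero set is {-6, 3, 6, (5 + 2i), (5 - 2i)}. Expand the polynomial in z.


The polynomial is p(z) = ∏_{α ∈ S} (z − α), where S = {-6, 3, 6, (5 + 2i), (5 - 2i)}.
Expanding the product yields: p(z) = z^5 -13·z^4 + 23·z^3 + 381·z^2 -2124·z + 3132.
Note conjugate pairs combine to real quadratics: (z − (5+2i))(z − (5−2i)) = z² − 10z + 29.
The resulting polynomial has degree 5 and real coefficients as required.

p(z) = z^5 -13·z^4 + 23·z^3 + 381·z^2 -2124·z + 3132.


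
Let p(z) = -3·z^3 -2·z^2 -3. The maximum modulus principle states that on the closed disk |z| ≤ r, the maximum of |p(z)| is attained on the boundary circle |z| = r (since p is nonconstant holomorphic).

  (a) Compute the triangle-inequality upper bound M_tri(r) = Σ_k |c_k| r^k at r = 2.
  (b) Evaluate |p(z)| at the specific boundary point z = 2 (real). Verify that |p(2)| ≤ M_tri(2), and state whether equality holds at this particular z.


Coefficients: c_0 = -3, c_1 = 0, c_2 = -2, c_3 = -3. Radius r = 2.
Part (a). Triangle bound: M_tri(r) = Σ_k |c_k| r^k
  = |-3|·2^0 + |0|·2^1 + |-2|·2^2 + |-3|·2^3
  = 3 + 0 + 8 + 24 = 35.
This bounds M(r) := max_{|z|=r} |p(z)| from above; equality holds iff all terms c_k z^k can be made to align in phase at a single z on |z|=r.
Part (b). At z = 2 (real, on the circle |z| = r):
  p(2) = (-3)·2^0 + (0)·2^1 + (-2)·2^2 + (-3)·2^3 = -35.
  |p(2)| = 35.
Since all nonzero coefficients share the same sign, |p(2)| = 35 = M_tri(2); the triangle bound is attained at z = 2, so in fact M(r) = 35.

M_tri(2) = 35; |p(2)| = 35; equality at z=2: yes.


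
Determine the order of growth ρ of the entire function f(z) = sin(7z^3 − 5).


Write sin(w) = (e^{iw} ± e^{−iw})/(2 or 2i), so |sin(w)| ≤ e^{|w|}. With w = 7z^3 − 5, |w| ≤ 7r^3 + 5 on |z|=r, giving M(r) ≤ e^{7r^3 + 5} and ρ ≤ 3. For the lower bound, choose z on |z|=r with 7z^3 purely imaginary of modulus 7r^3; then |sin(7z^3 − 5)| grows like e^{7r^3}/2, so ρ ≥ 3. Hence ρ = 3.
Therefore ρ = 3.

Order ρ = 3.


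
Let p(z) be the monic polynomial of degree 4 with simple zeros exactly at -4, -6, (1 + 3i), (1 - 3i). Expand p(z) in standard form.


The polynomial is p(z) = ∏_{α ∈ S} (z − α), where S = {-4, -6, (1 + 3i), (1 - 3i)}.
Expanding the product yields: p(z) = z^4 + 8·z^3 + 14·z^2 + 52·z + 240.
Note conjugate pairs combine to real quadratics: (z − (1+3i))(z − (1−3i)) = z² − 2z + 10.
The resulting polynomial has degree 4 and real coefficients as required.

p(z) = z^4 + 8·z^3 + 14·z^2 + 52·z + 240.


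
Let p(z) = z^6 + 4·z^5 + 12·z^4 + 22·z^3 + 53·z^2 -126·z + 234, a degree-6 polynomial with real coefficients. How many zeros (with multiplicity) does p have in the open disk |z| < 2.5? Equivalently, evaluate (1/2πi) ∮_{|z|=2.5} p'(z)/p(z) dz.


The zeros of p are: (-3 + 2i), (-3 - 2i), (1 + 1i), (1 - 1i), (0 + 3i), (0 - 3i).
Their magnitudes are: 3.606, 3.606, 1.414, 1.414, 3, 3.
Zeros with |z| < R = 2.5: (1 + 1i), (1 - 1i).
Count = 2.
By the argument principle, (1/2πi) ∮_{|z|=R} p'(z)/p(z) dz equals exactly this count.

Number of zeros inside |z| < 2.5: 2.


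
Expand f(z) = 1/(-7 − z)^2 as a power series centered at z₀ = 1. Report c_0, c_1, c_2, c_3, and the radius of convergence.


Let w = z − z₀, so z = z₀ + w.
Then -7 − z = -7 − (z₀ + w) = (-7 − z₀) − w = -8 − w.
f(z) = 1/(-8 − w)^2 = (1/(-8)^2) · (1 − w/(-8))^{−2}.
By the binomial series (1−u)^{−2} = Σ_{n≥0} C(n+1, 1) u^n for |u|<1, with u = w/(-8):
  c_n = C(n+1, 1) / (-8)^(n+2).
  c_0 = 1/(-8)^2 = 1/64.
  c_1 = 2/(-8)^3 = -1/256.
  c_2 = 3/(-8)^4 = 3/4096.
  c_3 = 4/(-8)^5 = -1/8192.
The series is valid for |w/d| < 1, i.e. |z − z₀| < |d|.
Radius of convergence: R = |-7 − z₀| = |-8| = 8 (distance from z₀ to the singularity z = -7).

c_0 = 1/64, c_1 = -1/256, c_2 = 3/4096, c_3 = -1/8192; R = 8.


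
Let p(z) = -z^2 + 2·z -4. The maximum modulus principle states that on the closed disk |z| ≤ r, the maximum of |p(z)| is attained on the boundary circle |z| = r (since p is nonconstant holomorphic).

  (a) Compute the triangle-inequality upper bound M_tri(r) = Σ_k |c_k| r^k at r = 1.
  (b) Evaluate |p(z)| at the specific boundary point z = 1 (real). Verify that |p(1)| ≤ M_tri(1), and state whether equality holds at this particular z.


Coefficients: c_0 = -4, c_1 = 2, c_2 = -1. Radius r = 1.
Part (a). Triangle bound: M_tri(r) = Σ_k |c_k| r^k
  = |-4|·1^0 + |2|·1^1 + |-1|·1^2
  = 4 + 2 + 1 = 7.
This bounds M(r) := max_{|z|=r} |p(z)| from above; equality holds iff all terms c_k z^k can be made to align in phase at a single z on |z|=r.
Part (b). At z = 1 (real, on the circle |z| = r):
  p(1) = (-4)·1^0 + (2)·1^1 + (-1)·1^2 = -3.
  |p(1)| = 3.
Check: |p(1)| = 3 ≤ 7 = M_tri(1). ✓ Equality does not hold at z = 1 (the coefficients have mixed signs, so the terms do not all align in phase there).

M_tri(1) = 7; |p(1)| = 3; equality at z=1: no.


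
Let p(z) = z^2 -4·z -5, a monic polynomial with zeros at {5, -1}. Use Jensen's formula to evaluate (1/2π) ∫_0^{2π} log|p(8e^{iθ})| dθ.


Zeros: -1, 5; r = 8.
Inside |z| < r: -1, 5. Outside (|z| ≥ r): ∅.
p(0) = -5, so log|p(0)| = log(5) = 1.6094.
Apply Jensen: I(r) = log|p(0)| + Σ_k log(r/|z_k|), summed over zeros inside |z| < r.
  log(r/|z_k|) for z_k = 5: log(8/5) = 0.4700
  log(r/|z_k|) for z_k = -1: log(8/1) = 2.0794
Sum over inside zeros: 2.5494.
I(r) = log|p(0)| + (inside sum) = 1.6094 + 2.5494 = 4.1589.
Closed form (all zeros inside, monic): I(r) = n·log(r) = 2·log(8) = 4.1589. ✓

I(r) ≈ 4.1589.


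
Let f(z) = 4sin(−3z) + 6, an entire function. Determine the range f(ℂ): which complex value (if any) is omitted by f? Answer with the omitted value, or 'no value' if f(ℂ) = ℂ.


Little Picard bounds the complement of f(ℂ) to at most one point.
sin is entire and surjective onto ℂ: for every w ∈ ℂ, sin(ζ) = w has a solution ζ ∈ ℂ (e.g., via the complex inverse arcsin). With ζ = −3z this gives z = ζ/(-3). Then 4·sin(−3z) takes every value in 4·ℂ = ℂ, and adding 6 is a bijection of ℂ. So f is surjective and omits no value. (Note: only on the real line is sin bounded by [−1, 1].)

Omitted value: no value.


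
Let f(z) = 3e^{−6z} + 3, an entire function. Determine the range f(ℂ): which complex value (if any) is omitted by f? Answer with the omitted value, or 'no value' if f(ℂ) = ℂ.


Little Picard bounds the complement of f(ℂ) to at most one point.
e^{−6z} is never zero on ℂ, so 3·e^{−6z} takes every value in ℂ ∖ {0}. Adding 3 shifts the range to ℂ ∖ {3}. Thus f omits exactly the value 3.

Omitted value: 3.


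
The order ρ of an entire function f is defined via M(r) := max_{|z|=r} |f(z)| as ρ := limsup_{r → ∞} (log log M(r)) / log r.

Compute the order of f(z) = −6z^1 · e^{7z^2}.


M(r) = max_{|z|=r} |-6|·|z|^1·|e^{7z^2}| = 6·r^1 · e^{7r^2} (the factors attain their maxima compatibly on |z|=r). Then log M(r) = log 6 + 1·log r + 7r^2, dominated by the last term, so log log M(r) ~ 2·log r. The polynomial factor -6z^1 contributes only a log r term and does not affect the order. ρ = 2.
Therefore ρ = 2.

Order ρ = 2.


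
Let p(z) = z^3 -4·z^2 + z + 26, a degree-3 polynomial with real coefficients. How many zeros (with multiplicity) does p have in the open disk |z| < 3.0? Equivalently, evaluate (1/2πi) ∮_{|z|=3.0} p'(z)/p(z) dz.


The zeros of p are: -2, (3 + 2i), (3 - 2i).
Their magnitudes are: 2, 3.606, 3.606.
Zeros with |z| < R = 3.0: -2.
Count = 1.
By the argument principle, (1/2πi) ∮_{|z|=R} p'(z)/p(z) dz equals exactly this count.

Number of zeros inside |z| < 3.0: 1.


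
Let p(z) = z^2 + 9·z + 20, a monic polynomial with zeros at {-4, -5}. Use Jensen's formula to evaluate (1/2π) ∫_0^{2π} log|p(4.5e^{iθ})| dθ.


Zeros: -5, -4; r = 4.5.
Inside |z| < r: -4. Outside (|z| ≥ r): -5.
p(0) = 20, so log|p(0)| = log(20) = 2.9957.
Apply Jensen: I(r) = log|p(0)| + Σ_k log(r/|z_k|), summed over zeros inside |z| < r.
  log(r/|z_k|) for z_k = -4: log(4.5/4) = 0.1178
  Outside zeros (-5) contribute nothing to the Jensen sum.
Sum over inside zeros: 0.1178.
I(r) = log|p(0)| + (inside sum) = 2.9957 + 0.1178 = 3.1135.
Note: since some zeros are outside |z| ≤ r, the simplified n·log(r) form does NOT apply — only the inside zeros contribute.

I(r) ≈ 3.1135.


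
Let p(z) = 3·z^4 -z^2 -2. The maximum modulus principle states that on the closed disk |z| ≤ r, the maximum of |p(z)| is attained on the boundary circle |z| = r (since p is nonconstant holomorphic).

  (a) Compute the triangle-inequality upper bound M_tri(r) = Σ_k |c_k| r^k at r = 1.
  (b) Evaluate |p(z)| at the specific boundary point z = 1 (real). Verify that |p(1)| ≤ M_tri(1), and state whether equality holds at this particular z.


Coefficients: c_0 = -2, c_1 = 0, c_2 = -1, c_3 = 0, c_4 = 3. Radius r = 1.
Part (a). Triangle bound: M_tri(r) = Σ_k |c_k| r^k
  = |-2|·1^0 + |0|·1^1 + |-1|·1^2 + |0|·1^3 + |3|·1^4
  = 2 + 0 + 1 + 0 + 3 = 6.
This bounds M(r) := max_{|z|=r} |p(z)| from above; equality holds iff all terms c_k z^k can be made to align in phase at a single z on |z|=r.
Part (b). At z = 1 (real, on the circle |z| = r):
  p(1) = (-2)·1^0 + (0)·1^1 + (-1)·1^2 + (0)·1^3 + (3)·1^4 = 0.
  |p(1)| = 0.
Check: |p(1)| = 0 ≤ 6 = M_tri(1). ✓ Equality does not hold at z = 1 (the coefficients have mixed signs, so the terms do not all align in phase there).

M_tri(1) = 6; |p(1)| = 0; equality at z=1: no.


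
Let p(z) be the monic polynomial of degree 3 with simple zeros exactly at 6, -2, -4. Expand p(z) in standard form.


The polynomial is p(z) = ∏_{α ∈ S} (z − α), where S = {6, -2, -4}.
Expanding the product yields: p(z) = z^3 -28·z -48.
The resulting polynomial has degree 3 and real coefficients as required.

p(z) = z^3 -28·z -48.


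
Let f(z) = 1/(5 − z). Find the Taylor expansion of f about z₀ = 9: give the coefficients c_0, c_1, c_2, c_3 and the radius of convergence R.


Let w = z − z₀, so z = z₀ + w.
Then 5 − z = 5 − (z₀ + w) = (5 − z₀) − w = -4 − w.
f(z) = 1/(-4 − w) = (1/(-4)) · 1/(1 − w/(-4)) = Σ_{n≥0} w^n / (-4)^(n+1).
So c_n = 1/(-4)^(n+1):
  c_0 = 1/(-4)^1 = -1/4.
  c_1 = 1/(-4)^2 = 1/16.
  c_2 = 1/(-4)^3 = -1/64.
  c_3 = 1/(-4)^4 = 1/256.
The series is valid for |w/d| < 1, i.e. |z − z₀| < |d|.
Radius of convergence: R = |5 − z₀| = |-4| = 4 (distance from z₀ to the singularity z = 5).

c_0 = -1/4, c_1 = 1/16, c_2 = -1/64, c_3 = 1/256; R = 4.


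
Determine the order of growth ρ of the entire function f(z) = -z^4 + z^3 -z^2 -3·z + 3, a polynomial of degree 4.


|f(z)| ≤ Σ|c_k|·r^k = O(r^4) as r → ∞. Polynomial growth is O(e^{r^ε}) for every ε > 0 (since r^4/e^{r^ε} → 0), so ρ ≤ ε for all ε > 0, i.e. ρ = 0. Every nonconstant polynomial has order 0.
Therefore ρ = 0.

Order ρ = 0.


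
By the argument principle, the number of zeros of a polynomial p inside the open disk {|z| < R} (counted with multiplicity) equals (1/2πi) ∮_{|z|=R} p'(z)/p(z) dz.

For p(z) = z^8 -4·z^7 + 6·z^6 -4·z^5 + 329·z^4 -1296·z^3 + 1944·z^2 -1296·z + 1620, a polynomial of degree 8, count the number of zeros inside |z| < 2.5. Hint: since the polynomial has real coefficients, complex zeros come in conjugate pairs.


The zeros of p are: (3 + 3i), (3 - 3i), (0 + 1i), (0 - 1i), (-3 + 3i), (-3 - 3i), (2 + 1i), (2 - 1i).
Their magnitudes are: 4.243, 4.243, 1, 1, 4.243, 4.243, 2.236, 2.236.
Zeros with |z| < R = 2.5: (0 + 1i), (0 - 1i), (2 + 1i), (2 - 1i).
Count = 4.
By the argument principle, (1/2πi) ∮_{|z|=R} p'(z)/p(z) dz equals exactly this count.

Number of zeros inside |z| < 2.5: 4.


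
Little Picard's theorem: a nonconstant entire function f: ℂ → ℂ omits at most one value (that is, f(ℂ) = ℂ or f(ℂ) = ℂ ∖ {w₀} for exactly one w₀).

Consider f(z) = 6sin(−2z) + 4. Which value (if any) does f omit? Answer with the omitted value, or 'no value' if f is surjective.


Little Picard bounds the complement of f(ℂ) to at most one point.
sin is entire and surjective onto ℂ: for every w ∈ ℂ, sin(ζ) = w has a solution ζ ∈ ℂ (e.g., via the complex inverse arcsin). With ζ = −2z this gives z = ζ/(-2). Then 6·sin(−2z) takes every value in 6·ℂ = ℂ, and adding 4 is a bijection of ℂ. So f is surjective and omits no value. (Note: only on the real line is sin bounded by [−1, 1].)

Omitted value: no value.


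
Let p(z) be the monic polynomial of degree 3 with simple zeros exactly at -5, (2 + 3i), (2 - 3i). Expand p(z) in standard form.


The polynomial is p(z) = ∏_{α ∈ S} (z − α), where S = {-5, (2 + 3i), (2 - 3i)}.
Expanding the product yields: p(z) = z^3 + z^2 -7·z + 65.
Note conjugate pairs combine to real quadratics: (z − (2+3i))(z − (2−3i)) = z² − 4z + 13.
The resulting polynomial has degree 3 and real coefficients as required.

p(z) = z^3 + z^2 -7·z + 65.


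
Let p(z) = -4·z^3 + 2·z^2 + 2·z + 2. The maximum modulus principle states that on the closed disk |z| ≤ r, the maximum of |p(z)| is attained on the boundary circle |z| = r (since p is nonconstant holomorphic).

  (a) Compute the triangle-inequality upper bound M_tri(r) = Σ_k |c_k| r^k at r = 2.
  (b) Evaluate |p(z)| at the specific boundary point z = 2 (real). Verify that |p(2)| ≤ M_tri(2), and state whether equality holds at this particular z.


Coefficients: c_0 = 2, c_1 = 2, c_2 = 2, c_3 = -4. Radius r = 2.
Part (a). Triangle bound: M_tri(r) = Σ_k |c_k| r^k
  = |2|·2^0 + |2|·2^1 + |2|·2^2 + |-4|·2^3
  = 2 + 4 + 8 + 32 = 46.
This bounds M(r) := max_{|z|=r} |p(z)| from above; equality holds iff all terms c_k z^k can be made to align in phase at a single z on |z|=r.
Part (b). At z = 2 (real, on the circle |z| = r):
  p(2) = (2)·2^0 + (2)·2^1 + (2)·2^2 + (-4)·2^3 = -18.
  |p(2)| = 18.
Check: |p(2)| = 18 ≤ 46 = M_tri(2). ✓ Equality does not hold at z = 2 (the coefficients have mixed signs, so the terms do not all align in phase there).

M_tri(2) = 46; |p(2)| = 18; equality at z=2: no.


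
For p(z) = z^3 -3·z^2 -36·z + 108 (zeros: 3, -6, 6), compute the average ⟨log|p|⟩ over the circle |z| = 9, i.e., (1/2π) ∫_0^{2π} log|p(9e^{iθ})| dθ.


Zeros: -6, 3, 6; r = 9.
Inside |z| < r: -6, 3, 6. Outside (|z| ≥ r): ∅.
p(0) = 108, so log|p(0)| = log(108) = 4.6821.
Apply Jensen: I(r) = log|p(0)| + Σ_k log(r/|z_k|), summed over zeros inside |z| < r.
  log(r/|z_k|) for z_k = 3: log(9/3) = 1.0986
  log(r/|z_k|) for z_k = -6: log(9/6) = 0.4055
  log(r/|z_k|) for z_k = 6: log(9/6) = 0.4055
Sum over inside zeros: 1.9095.
I(r) = log|p(0)| + (inside sum) = 4.6821 + 1.9095 = 6.5917.
Closed form (all zeros inside, monic): I(r) = n·log(r) = 3·log(9) = 6.5917. ✓

I(r) ≈ 6.5917.


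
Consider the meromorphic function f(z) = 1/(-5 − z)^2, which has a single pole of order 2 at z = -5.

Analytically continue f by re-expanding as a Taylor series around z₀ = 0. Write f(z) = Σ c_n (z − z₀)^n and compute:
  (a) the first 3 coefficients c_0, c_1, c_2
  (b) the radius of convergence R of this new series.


Let w = z − z₀, so z = z₀ + w.
Then -5 − z = -5 − (z₀ + w) = (-5 − z₀) − w = -5 − w.
f(z) = 1/(-5 − w)^2 = (1/(-5)^2) · (1 − w/(-5))^{−2}.
By the binomial series (1−u)^{−2} = Σ_{n≥0} C(n+1, 1) u^n for |u|<1, with u = w/(-5):
  c_n = C(n+1, 1) / (-5)^(n+2).
  c_0 = 1/(-5)^2 = 1/25.
  c_1 = 2/(-5)^3 = -2/125.
  c_2 = 3/(-5)^4 = 3/625.
The series is valid for |w/d| < 1, i.e. |z − z₀| < |d|.
Radius of convergence: R = |-5 − z₀| = |-5| = 5 (distance from z₀ to the singularity z = -5).

c_0 = 1/25, c_1 = -2/125, c_2 = 3/625; R = 5.


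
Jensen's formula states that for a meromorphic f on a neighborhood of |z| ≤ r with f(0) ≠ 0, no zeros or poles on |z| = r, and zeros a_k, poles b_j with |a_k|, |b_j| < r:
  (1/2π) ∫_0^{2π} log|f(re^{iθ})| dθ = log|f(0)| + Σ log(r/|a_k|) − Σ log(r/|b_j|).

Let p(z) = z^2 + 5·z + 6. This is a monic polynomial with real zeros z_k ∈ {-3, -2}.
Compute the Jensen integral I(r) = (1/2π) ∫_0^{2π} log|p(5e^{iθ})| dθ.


Zeros: -3, -2; r = 5.
Inside |z| < r: -3, -2. Outside (|z| ≥ r): ∅.
p(0) = 6, so log|p(0)| = log(6) = 1.7918.
Apply Jensen: I(r) = log|p(0)| + Σ_k log(r/|z_k|), summed over zeros inside |z| < r.
  log(r/|z_k|) for z_k = -3: log(5/3) = 0.5108
  log(r/|z_k|) for z_k = -2: log(5/2) = 0.9163
Sum over inside zeros: 1.4271.
I(r) = log|p(0)| + (inside sum) = 1.7918 + 1.4271 = 3.2189.
Closed form (all zeros inside, monic): I(r) = n·log(r) = 2·log(5) = 3.2189. ✓

I(r) ≈ 3.2189.


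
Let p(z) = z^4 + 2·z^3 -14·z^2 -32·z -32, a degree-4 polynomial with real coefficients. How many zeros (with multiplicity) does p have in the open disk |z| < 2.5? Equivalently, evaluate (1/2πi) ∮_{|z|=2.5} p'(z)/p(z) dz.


The zeros of p are: (-1 + 1i), (-1 - 1i), 4, -4.
Their magnitudes are: 1.414, 1.414, 4, 4.
Zeros with |z| < R = 2.5: (-1 + 1i), (-1 - 1i).
Count = 2.
By the argument principle, (1/2πi) ∮_{|z|=R} p'(z)/p(z) dz equals exactly this count.

Number of zeros inside |z| < 2.5: 2.


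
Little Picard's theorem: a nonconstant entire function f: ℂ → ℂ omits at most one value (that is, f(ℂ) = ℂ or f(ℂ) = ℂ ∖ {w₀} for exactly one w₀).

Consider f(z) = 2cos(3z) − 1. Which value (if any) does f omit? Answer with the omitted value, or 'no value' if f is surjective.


Little Picard bounds the complement of f(ℂ) to at most one point.
cos is entire and surjective onto ℂ: for every w ∈ ℂ, cos(ζ) = w has a solution ζ ∈ ℂ (e.g., via the complex inverse arccos). With ζ = 3z this gives z = ζ/(3). Then 2·cos(3z) takes every value in 2·ℂ = ℂ, and adding -1 is a bijection of ℂ. So f is surjective and omits no value. (Note: only on the real line is cos bounded by [−1, 1].)

Omitted value: no value.


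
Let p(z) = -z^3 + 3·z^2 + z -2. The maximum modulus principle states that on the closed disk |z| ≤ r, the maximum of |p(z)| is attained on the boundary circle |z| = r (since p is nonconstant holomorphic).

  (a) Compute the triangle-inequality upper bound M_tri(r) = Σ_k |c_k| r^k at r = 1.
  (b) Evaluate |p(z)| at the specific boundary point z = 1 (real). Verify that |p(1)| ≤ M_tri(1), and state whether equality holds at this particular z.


Coefficients: c_0 = -2, c_1 = 1, c_2 = 3, c_3 = -1. Radius r = 1.
Part (a). Triangle bound: M_tri(r) = Σ_k |c_k| r^k
  = |-2|·1^0 + |1|·1^1 + |3|·1^2 + |-1|·1^3
  = 2 + 1 + 3 + 1 = 7.
This bounds M(r) := max_{|z|=r} |p(z)| from above; equality holds iff all terms c_k z^k can be made to align in phase at a single z on |z|=r.
Part (b). At z = 1 (real, on the circle |z| = r):
  p(1) = (-2)·1^0 + (1)·1^1 + (3)·1^2 + (-1)·1^3 = 1.
  |p(1)| = 1.
Check: |p(1)| = 1 ≤ 7 = M_tri(1). ✓ Equality does not hold at z = 1 (the coefficients have mixed signs, so the terms do not all align in phase there).

M_tri(1) = 7; |p(1)| = 1; equality at z=1: no.


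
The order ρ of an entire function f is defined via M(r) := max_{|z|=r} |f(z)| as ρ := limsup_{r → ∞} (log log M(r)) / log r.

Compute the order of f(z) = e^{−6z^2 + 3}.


|e^{−6z^2 + 3}| = e^{Re(-6·z^2) + 3} ≤ e^{6|z|^2 + 3} = e^{6r^2 + 3} on |z| = r, so ρ ≤ 2. Choosing z on |z|=r so that -6·z^2 is real positive (always possible by picking arg z appropriately) gives |f(z)| = e^{6r^2 + 3}, matching the bound. The additive constant 3 does not affect log log M(r) ~ 2·log r. Hence ρ = 2.
Therefore ρ = 2.

Order ρ = 2.


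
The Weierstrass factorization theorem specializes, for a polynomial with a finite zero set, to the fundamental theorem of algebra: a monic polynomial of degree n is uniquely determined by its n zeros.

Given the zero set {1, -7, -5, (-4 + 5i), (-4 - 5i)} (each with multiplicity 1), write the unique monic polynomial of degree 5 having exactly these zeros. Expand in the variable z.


The polynomial is p(z) = ∏_{α ∈ S} (z − α), where S = {1, -7, -5, (-4 + 5i), (-4 - 5i)}.
Expanding the product yields: p(z) = z^5 + 19·z^4 + 152·z^3 + 600·z^2 + 663·z -1435.
Note conjugate pairs combine to real quadratics: (z − (-4+5i))(z − (-4−5i)) = z² + 8z + 41.
The resulting polynomial has degree 5 and real coefficients as required.

p(z) = z^5 + 19·z^4 + 152·z^3 + 600·z^2 + 663·z -1435.


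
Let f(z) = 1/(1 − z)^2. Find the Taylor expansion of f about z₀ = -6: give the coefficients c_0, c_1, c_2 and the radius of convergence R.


Let w = z − z₀, so z = z₀ + w.
Then 1 − z = 1 − (z₀ + w) = (1 − z₀) − w = 7 − w.
f(z) = 1/(7 − w)^2 = (1/(7)^2) · (1 − w/(7))^{−2}.
By the binomial series (1−u)^{−2} = Σ_{n≥0} C(n+1, 1) u^n for |u|<1, with u = w/(7):
  c_n = C(n+1, 1) / (7)^(n+2).
  c_0 = 1/(7)^2 = 1/49.
  c_1 = 2/(7)^3 = 2/343.
  c_2 = 3/(7)^4 = 3/2401.
The series is valid for |w/d| < 1, i.e. |z − z₀| < |d|.
Radius of convergence: R = |1 − z₀| = |7| = 7 (distance from z₀ to the singularity z = 1).

c_0 = 1/49, c_1 = 2/343, c_2 = 3/2401; R = 7.


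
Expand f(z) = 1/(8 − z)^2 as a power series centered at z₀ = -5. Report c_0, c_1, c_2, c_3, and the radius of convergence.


Let w = z − z₀, so z = z₀ + w.
Then 8 − z = 8 − (z₀ + w) = (8 − z₀) − w = 13 − w.
f(z) = 1/(13 − w)^2 = (1/(13)^2) · (1 − w/(13))^{−2}.
By the binomial series (1−u)^{−2} = Σ_{n≥0} C(n+1, 1) u^n for |u|<1, with u = w/(13):
  c_n = C(n+1, 1) / (13)^(n+2).
  c_0 = 1/(13)^2 = 1/169.
  c_1 = 2/(13)^3 = 2/2197.
  c_2 = 3/(13)^4 = 3/28561.
  c_3 = 4/(13)^5 = 4/371293.
The series is valid for |w/d| < 1, i.e. |z − z₀| < |d|.
Radius of convergence: R = |8 − z₀| = |13| = 13 (distance from z₀ to the singularity z = 8).

c_0 = 1/169, c_1 = 2/2197, c_2 = 3/28561, c_3 = 4/371293; R = 13.


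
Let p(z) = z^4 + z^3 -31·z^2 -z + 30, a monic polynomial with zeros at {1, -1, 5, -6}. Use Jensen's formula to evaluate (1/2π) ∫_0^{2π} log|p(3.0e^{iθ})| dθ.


Zeros: -6, -1, 1, 5; r = 3.0.
Inside |z| < r: -1, 1. Outside (|z| ≥ r): -6, 5.
p(0) = 30, so log|p(0)| = log(30) = 3.4012.
Apply Jensen: I(r) = log|p(0)| + Σ_k log(r/|z_k|), summed over zeros inside |z| < r.
  log(r/|z_k|) for z_k = 1: log(3.0/1) = 1.0986
  log(r/|z_k|) for z_k = -1: log(3.0/1) = 1.0986
  Outside zeros (-6, 5) contribute nothing to the Jensen sum.
Sum over inside zeros: 2.1972.
I(r) = log|p(0)| + (inside sum) = 3.4012 + 2.1972 = 5.5984.
Note: since some zeros are outside |z| ≤ r, the simplified n·log(r) form does NOT apply — only the inside zeros contribute.

I(r) ≈ 5.5984.


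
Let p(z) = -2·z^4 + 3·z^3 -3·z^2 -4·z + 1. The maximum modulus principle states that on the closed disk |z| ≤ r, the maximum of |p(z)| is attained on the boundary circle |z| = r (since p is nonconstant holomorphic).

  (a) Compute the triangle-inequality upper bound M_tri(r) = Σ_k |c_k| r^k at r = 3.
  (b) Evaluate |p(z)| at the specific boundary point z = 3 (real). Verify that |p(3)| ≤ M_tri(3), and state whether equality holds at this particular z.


Coefficients: c_0 = 1, c_1 = -4, c_2 = -3, c_3 = 3, c_4 = -2. Radius r = 3.
Part (a). Triangle bound: M_tri(r) = Σ_k |c_k| r^k
  = |1|·3^0 + |-4|·3^1 + |-3|·3^2 + |3|·3^3 + |-2|·3^4
  = 1 + 12 + 27 + 81 + 162 = 283.
This bounds M(r) := max_{|z|=r} |p(z)| from above; equality holds iff all terms c_k z^k can be made to align in phase at a single z on |z|=r.
Part (b). At z = 3 (real, on the circle |z| = r):
  p(3) = (1)·3^0 + (-4)·3^1 + (-3)·3^2 + (3)·3^3 + (-2)·3^4 = -119.
  |p(3)| = 119.
Check: |p(3)| = 119 ≤ 283 = M_tri(3). ✓ Equality does not hold at z = 3 (the coefficients have mixed signs, so the terms do not all align in phase there).

M_tri(3) = 283; |p(3)| = 119; equality at z=3: no.


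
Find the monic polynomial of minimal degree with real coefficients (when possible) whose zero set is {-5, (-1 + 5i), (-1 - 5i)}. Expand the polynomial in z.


The polynomial is p(z) = ∏_{α ∈ S} (z − α), where S = {-5, (-1 + 5i), (-1 - 5i)}.
Expanding the product yields: p(z) = z^3 + 7·z^2 + 36·z + 130.
Note conjugate pairs combine to real quadratics: (z − (-1+5i))(z − (-1−5i)) = z² + 2z + 26.
The resulting polynomial has degree 3 and real coefficients as required.

p(z) = z^3 + 7·z^2 + 36·z + 130.


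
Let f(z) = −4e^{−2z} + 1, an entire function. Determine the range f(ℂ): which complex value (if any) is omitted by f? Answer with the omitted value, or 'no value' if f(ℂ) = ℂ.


Little Picard bounds the complement of f(ℂ) to at most one point.
e^{−2z} is never zero on ℂ, so -4·e^{−2z} takes every value in ℂ ∖ {0}. Adding 1 shifts the range to ℂ ∖ {1}. Thus f omits exactly the value 1.

Omitted value: 1.


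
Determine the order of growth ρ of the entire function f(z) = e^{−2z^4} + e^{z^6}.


Each summand is entire of order 4 and 6 respectively (as in the single-exponential case). The order of a sum is at most the max of the orders, so ρ ≤ 6. For the lower bound: on |z|=r choose arg z so that 1z^6 is real positive; then |e^{1z^6}| = e^{1r^6} while |e^{-2z^4}| ≤ e^{2r^4} = o(e^{1r^6}). So |f| ≥ e^{1r^6}(1 − o(1)) and ρ ≥ 6. Hence ρ = max(4, 6) = 6.
Therefore ρ = 6.

Order ρ = 6.


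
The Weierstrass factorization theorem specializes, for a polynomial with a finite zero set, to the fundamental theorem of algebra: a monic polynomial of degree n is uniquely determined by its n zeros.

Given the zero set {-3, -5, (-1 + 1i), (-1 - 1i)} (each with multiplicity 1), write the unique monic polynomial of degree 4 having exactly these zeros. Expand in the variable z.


The polynomial is p(z) = ∏_{α ∈ S} (z − α), where S = {-3, -5, (-1 + 1i), (-1 - 1i)}.
Expanding the product yields: p(z) = z^4 + 10·z^3 + 33·z^2 + 46·z + 30.
Note conjugate pairs combine to real quadratics: (z − (-1+1i))(z − (-1−1i)) = z² + 2z + 2.
The resulting polynomial has degree 4 and real coefficients as required.

p(z) = z^4 + 10·z^3 + 33·z^2 + 46·z + 30.


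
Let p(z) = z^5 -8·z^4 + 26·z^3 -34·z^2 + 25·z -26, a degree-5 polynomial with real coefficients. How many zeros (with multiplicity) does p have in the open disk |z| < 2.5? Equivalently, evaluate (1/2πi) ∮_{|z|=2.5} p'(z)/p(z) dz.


The zeros of p are: (0 + 1i), (0 - 1i), 2, (3 + 2i), (3 - 2i).
Their magnitudes are: 1, 1, 2, 3.606, 3.606.
Zeros with |z| < R = 2.5: (0 + 1i), (0 - 1i), 2.
Count = 3.
By the argument principle, (1/2πi) ∮_{|z|=R} p'(z)/p(z) dz equals exactly this count.

Number of zeros inside |z| < 2.5: 3.


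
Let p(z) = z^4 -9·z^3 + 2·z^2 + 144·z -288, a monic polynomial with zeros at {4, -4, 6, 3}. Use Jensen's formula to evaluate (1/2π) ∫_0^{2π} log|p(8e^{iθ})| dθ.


Zeros: -4, 3, 4, 6; r = 8.
Inside |z| < r: -4, 3, 4, 6. Outside (|z| ≥ r): ∅.
p(0) = -288, so log|p(0)| = log(288) = 5.6630.
Apply Jensen: I(r) = log|p(0)| + Σ_k log(r/|z_k|), summed over zeros inside |z| < r.
  log(r/|z_k|) for z_k = 4: log(8/4) = 0.6931
  log(r/|z_k|) for z_k = -4: log(8/4) = 0.6931
  log(r/|z_k|) for z_k = 6: log(8/6) = 0.2877
  log(r/|z_k|) for z_k = 3: log(8/3) = 0.9808
Sum over inside zeros: 2.6548.
I(r) = log|p(0)| + (inside sum) = 5.6630 + 2.6548 = 8.3178.
Closed form (all zeros inside, monic): I(r) = n·log(r) = 4·log(8) = 8.3178. ✓

I(r) ≈ 8.3178.
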